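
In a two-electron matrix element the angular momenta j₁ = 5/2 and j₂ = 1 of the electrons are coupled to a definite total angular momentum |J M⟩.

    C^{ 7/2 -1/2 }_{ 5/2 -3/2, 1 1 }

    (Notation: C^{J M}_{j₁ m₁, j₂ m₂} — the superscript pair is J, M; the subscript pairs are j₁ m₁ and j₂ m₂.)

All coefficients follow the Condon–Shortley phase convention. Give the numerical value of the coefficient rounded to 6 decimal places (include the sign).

+√(1/7) ≈ +0.377964

√[8·0!5!2!/8! · 1!4!2!0!3!4!] = √(2304/7)
  +(−1)^0/∏(0,0,4,2,1,0)! = 1/48  (running 1/48)
⟨..|..⟩ = √(2304/7)·(1/48) = +0.377964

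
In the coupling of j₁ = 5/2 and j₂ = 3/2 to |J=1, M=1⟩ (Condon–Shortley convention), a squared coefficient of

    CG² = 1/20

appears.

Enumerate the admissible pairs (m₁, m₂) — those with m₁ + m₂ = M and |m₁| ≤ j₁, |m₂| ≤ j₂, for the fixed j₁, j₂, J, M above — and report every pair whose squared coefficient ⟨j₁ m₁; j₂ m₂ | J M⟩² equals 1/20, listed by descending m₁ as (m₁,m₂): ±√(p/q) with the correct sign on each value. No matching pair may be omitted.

Admissible pairs with m₁+m₂ = M = 1: (-1/2,3/2), (1/2,1/2), (3/2,-1/2), (5/2,-3/2)
  (m₁,m₂)=(5/2,-3/2): CG² = 1/2, CG = +√(1/2)
  (m₁,m₂)=(3/2,-1/2): CG² = 3/10, CG = −√(3/10)
  (m₁,m₂)=(1/2,1/2): CG² = 3/20, CG = +√(3/20)
  (m₁,m₂)=(-1/2,3/2): CG² = 1/20, CG = −√(1/20)   ← matches the target
Pairs with CG² = 1/20: (-1/2,3/2): −√(1/20)

(-1/2,3/2): −√(1/20)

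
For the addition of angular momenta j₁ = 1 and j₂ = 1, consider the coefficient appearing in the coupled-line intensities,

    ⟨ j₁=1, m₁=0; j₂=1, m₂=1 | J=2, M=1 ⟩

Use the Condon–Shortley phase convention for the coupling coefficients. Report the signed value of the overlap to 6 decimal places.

√[5·0!2!2!/5! · 1!1!2!0!3!1!] = √(2)
  +(−1)^0/∏(0,0,1,2,1,0)! = 1/2  (running 1/2)
⟨..|..⟩ = √(2)·(1/2) = +0.707107

+√(1/2) ≈ +0.707107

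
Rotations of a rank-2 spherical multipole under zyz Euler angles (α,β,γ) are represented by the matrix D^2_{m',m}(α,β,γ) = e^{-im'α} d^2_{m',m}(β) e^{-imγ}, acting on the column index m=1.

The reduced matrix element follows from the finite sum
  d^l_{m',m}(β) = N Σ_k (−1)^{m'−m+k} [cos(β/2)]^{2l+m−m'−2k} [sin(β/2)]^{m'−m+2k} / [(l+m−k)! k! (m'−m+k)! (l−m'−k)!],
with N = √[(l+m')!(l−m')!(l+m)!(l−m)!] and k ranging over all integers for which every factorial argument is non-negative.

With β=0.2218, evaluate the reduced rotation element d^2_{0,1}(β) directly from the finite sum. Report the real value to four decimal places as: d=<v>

d^2_{0,1}(β=0.2218) via the finite sum:
With c≡cos(β/2)=0.993857 and s≡sin(β/2)=0.110673, N=[2·2·6·1]^{1/2}=4.898979
The bounds max(0,m−m')=1 and min(l+m,l−m')=2 give 2 terms
  k=1: (−1)^0·4.8990/(2)·0.9939^3·0.1107^1 = +0.266127
  k=2: (−1)^1·4.8990/(2)·0.9939^1·0.1107^3 = -0.003300
d^2_{0,1}(0.2218) = +0.266127 -0.003300 = +0.262826

d=0.2628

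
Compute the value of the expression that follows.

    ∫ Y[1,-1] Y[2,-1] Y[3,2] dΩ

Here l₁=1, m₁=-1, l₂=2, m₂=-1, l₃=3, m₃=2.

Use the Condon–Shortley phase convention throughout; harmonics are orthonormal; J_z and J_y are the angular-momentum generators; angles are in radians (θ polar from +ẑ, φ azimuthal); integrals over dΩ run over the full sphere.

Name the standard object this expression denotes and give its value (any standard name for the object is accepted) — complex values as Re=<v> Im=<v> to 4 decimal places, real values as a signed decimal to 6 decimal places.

This is a Gaunt coefficient — the integral of a triple product of spherical harmonics over the sphere.
m-sum 0 ✓  L=6 even ✓  1≤3≤3 ✓
Π(2lᵢ+1) = 3×5×7 = 105
triangle coeff Δ(1,2,3) = 1/105
Σ_t [0,0]: t=0:+1/4 = 1/4
(3j)²=3/35 [(1 2 3; 0 0 0)], sign=-1
Σ_t [0,0]: t=0:+1/12 = 1/12
(3j)²=2/21 [(1 2 3; -1 -1 2)], sign=-1
⇒ 4πI² = 6/7
I = (+1)√(6/7/(4π)) = 0.26116903

Gaunt coefficient, +0.261169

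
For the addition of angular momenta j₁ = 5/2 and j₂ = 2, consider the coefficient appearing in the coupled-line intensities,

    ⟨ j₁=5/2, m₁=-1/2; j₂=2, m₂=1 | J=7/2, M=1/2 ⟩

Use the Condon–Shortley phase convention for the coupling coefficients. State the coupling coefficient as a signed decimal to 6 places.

-0.557773  (= −√(14/45))

triangle: 1!×4!×3!/9! = 144/362880
(j±m)!: 2!×3!×3!×1!×4!×3! = 10368
prefactor² = (2J+1)×Δ×N² = 1152/35
  k=0: +1/(0!×1!×3!×3!×1!×0!) = 1/36
  k=1: −1/(1!×0!×2!×2!×2!×1!) = -1/8
Σ = -7/72  ⇒  CG² = 1152/35×(-7/72)² = 14/45
CG = −√(14/45) = -0.557773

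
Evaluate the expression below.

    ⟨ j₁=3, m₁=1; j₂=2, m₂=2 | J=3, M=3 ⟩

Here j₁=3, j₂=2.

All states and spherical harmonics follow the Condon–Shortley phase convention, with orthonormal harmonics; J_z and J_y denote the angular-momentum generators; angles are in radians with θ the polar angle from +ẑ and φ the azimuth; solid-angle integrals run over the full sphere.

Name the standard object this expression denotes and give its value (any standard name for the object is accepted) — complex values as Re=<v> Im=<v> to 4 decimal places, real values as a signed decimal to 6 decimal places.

Clebsch–Gordan coefficient, +√(1/6) ≈ +0.408248

This is a Clebsch–Gordan (vector-coupling) coefficient.
j₁+j₂−J=2  J+j₁−j₂=4  J−j₁+j₂=2  j₁+j₂+J+1=9
(j₁±m₁, j₂±m₂, J±M) = (4,2,4,0,6,0)
P² = 1536
sum k=2..2:
  [2] +1/96 = 1/96
S = 1/96
C² = P²·S² = 1/6 ; C = +0.408248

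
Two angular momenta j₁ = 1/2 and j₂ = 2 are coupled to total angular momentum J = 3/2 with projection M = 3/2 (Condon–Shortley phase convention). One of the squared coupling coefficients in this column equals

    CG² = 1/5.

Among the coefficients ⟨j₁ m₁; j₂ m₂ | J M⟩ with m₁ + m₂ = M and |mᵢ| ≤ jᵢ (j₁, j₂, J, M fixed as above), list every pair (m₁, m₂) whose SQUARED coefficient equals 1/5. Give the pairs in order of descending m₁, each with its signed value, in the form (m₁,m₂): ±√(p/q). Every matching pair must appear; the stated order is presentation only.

(1/2,1): +√(1/5)

Admissible pairs with m₁+m₂ = M = 3/2: (-1/2,2), (1/2,1)
  (m₁,m₂)=(1/2,1): CG² = 1/5, CG = +√(1/5)   ← matches the target
  (m₁,m₂)=(-1/2,2): CG² = 4/5, CG = −√(4/5)
Pairs with CG² = 1/5: (1/2,1): +√(1/5)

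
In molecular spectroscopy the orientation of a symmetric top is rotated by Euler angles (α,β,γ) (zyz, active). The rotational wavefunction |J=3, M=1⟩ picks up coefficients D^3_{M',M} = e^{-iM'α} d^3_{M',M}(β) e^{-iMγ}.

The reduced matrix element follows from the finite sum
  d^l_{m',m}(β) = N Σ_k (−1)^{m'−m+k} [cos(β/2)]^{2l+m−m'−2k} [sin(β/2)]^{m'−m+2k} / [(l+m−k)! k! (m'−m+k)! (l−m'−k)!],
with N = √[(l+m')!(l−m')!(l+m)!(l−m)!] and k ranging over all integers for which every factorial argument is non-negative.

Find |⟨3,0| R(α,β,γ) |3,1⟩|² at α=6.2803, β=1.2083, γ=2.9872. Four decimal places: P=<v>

P=0.0226

D^3_{0,1}(6.2803,1.2083,2.9872) = e^{-i·0·6.2803}·d^3_{0,1}(1.2083)·e^{-i·1·2.9872}. Compute d first:
c=cos(1.208300/2)=0.822985, s=sin(1.208300/2)=0.568063; N=√[6·6·24·2]=41.569219
k∈{1,2,3} keeps every argument non-negative
  k=1: (−1)^0·41.5692/(12)·0.8230^5·0.5681^1 = +0.742929
  k=2: (−1)^1·41.5692/(4)·0.8230^3·0.5681^3 = -1.061884
  k=3: (−1)^2·41.5692/(12)·0.8230^1·0.5681^5 = +0.168641
d^3_{0,1}(1.2083) = +0.742929 -1.061884 +0.168641 = -0.150314
|D^3_{0,1}|² = |d^3_{0,1}(β)|² = (-0.150314)² = 0.022594 (the z-rotation phases have unit modulus)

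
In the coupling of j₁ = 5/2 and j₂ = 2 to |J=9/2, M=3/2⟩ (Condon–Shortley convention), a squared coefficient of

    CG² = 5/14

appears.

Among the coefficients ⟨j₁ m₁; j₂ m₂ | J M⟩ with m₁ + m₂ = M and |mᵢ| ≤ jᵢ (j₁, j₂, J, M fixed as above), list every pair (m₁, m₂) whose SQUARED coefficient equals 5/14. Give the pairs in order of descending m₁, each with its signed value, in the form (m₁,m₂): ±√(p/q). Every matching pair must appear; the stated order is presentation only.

Admissible pairs with m₁+m₂ = M = 3/2: (-1/2,2), (1/2,1), (3/2,0), (5/2,-1)
  (m₁,m₂)=(5/2,-1): CG² = 1/21, CG = +√(1/21)
  (m₁,m₂)=(3/2,0): CG² = 5/14, CG = +√(5/14)   ← matches the target
  (m₁,m₂)=(1/2,1): CG² = 10/21, CG = +√(10/21)
  (m₁,m₂)=(-1/2,2): CG² = 5/42, CG = +√(5/42)
Pairs with CG² = 5/14: (3/2,0): +√(5/14)

(3/2,0): +√(5/14)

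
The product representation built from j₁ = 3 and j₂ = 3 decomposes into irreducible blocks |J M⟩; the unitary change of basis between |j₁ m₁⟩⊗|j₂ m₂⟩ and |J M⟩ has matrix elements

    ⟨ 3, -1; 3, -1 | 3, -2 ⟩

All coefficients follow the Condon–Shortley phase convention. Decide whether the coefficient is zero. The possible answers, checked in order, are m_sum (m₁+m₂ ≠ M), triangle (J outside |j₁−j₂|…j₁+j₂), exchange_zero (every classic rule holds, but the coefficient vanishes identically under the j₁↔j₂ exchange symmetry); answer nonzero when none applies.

m-sum: m₁+m₂ = -1+(-1) = -2, M = -2  ✓
triangle: |j₁−j₂| = 0 ≤ J = 3 ≤ j₁+j₂ = 6  ✓
exchange: j₁=j₂ and m₁=m₂, and (−1)^(j₁+j₂−J) = (−1)^3 = −1 forces ⟨j₁m₁;j₂m₂|JM⟩ = −⟨j₂m₂;j₁m₁|JM⟩ = −⟨j₁m₁;j₂m₂|JM⟩ ⇒ the coefficient vanishes identically
Racah sum check: Σ_k collapses to 0 ⇒ CG = 0

exchange_zero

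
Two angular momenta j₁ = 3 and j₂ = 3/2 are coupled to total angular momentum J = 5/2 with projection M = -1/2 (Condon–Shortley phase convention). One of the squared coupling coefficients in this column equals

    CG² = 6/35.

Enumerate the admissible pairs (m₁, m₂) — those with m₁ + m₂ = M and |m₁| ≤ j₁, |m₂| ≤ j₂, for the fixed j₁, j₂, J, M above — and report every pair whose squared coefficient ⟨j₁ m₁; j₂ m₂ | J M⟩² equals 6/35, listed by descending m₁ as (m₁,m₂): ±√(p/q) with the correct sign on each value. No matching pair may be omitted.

(0,-1/2): −√(6/35)

Admissible pairs with m₁+m₂ = M = -1/2: (-2,3/2), (-1,1/2), (0,-1/2), (1,-3/2)
  (m₁,m₂)=(1,-3/2): CG² = 27/70, CG = +√(27/70)
  (m₁,m₂)=(0,-1/2): CG² = 6/35, CG = −√(6/35)   ← matches the target
  (m₁,m₂)=(-1,1/2): CG² = 1/70, CG = −√(1/70)
  (m₁,m₂)=(-2,3/2): CG² = 3/7, CG = +√(3/7)
Pairs with CG² = 6/35: (0,-1/2): −√(6/35)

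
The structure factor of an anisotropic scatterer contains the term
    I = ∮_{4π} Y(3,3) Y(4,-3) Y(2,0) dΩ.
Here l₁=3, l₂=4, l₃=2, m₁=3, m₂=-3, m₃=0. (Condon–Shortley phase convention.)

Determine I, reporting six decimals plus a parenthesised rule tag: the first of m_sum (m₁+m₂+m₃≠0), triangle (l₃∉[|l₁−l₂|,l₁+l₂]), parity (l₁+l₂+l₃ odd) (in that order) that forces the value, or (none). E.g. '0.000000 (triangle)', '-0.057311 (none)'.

L=9 odd ⇒ parity kills the (l;000) factor ⇒ I = 0

0.000000 (parity)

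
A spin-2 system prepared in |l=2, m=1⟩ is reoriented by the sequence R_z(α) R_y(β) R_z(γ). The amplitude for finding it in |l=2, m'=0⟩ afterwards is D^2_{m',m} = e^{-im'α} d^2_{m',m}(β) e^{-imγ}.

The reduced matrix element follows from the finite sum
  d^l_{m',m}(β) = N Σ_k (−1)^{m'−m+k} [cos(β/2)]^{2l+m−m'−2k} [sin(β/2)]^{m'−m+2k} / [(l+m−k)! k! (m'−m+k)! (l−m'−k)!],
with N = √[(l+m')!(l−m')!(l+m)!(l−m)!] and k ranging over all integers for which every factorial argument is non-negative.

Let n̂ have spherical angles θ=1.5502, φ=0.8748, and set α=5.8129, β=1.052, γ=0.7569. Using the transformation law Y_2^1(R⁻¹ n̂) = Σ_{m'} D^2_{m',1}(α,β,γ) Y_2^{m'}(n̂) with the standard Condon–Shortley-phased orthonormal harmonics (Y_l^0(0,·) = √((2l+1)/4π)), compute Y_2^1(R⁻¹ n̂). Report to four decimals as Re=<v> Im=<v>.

Re=-0.1164 Im=-0.1018

Need the full column D^2_{m',1} for m'=−2..2 at α=5.8129, β=1.0520, γ=0.7569.
cos(β/2)=0.864822, sin(β/2)=0.502078
d^2_{-2,1}: single k=3 term ⇒ +0.218913;  D = -0.027656-0.217159i
d^2_{-1,1}: k∈[2..3] ⇒ +0.565611 -0.063546 = +0.502065;  D = +0.169140-0.472716i
d^2_{0,1}: k∈[1..2] ⇒ +0.795477 -0.268112 = +0.527365;  D = +0.383377-0.362126i
d^2_{1,1}: k∈[0..1] ⇒ +0.559381 -0.565611 = -0.006230;  D = -0.005976+0.001761i
d^2_{2,1}: single k=0 term ⇒ -0.649504;  D = -0.638579-0.118625i
Y_2^{m'}(θ=1.5502,φ=0.8748) and Σ D·Y over m':
  (-0.0277-0.2172i)·(-0.0687-0.3800i)  (+0.1691-0.4727i)·(+0.0102-0.0122i)  (+0.3834-0.3621i)·(-0.3150+0.0000i)  (-0.0060+0.0018i)·(-0.0102-0.0122i)  (-0.6386-0.1186i)·(-0.0687+0.3800i)
Y_2^1(R⁻¹ n̂) = -0.116411-0.101829i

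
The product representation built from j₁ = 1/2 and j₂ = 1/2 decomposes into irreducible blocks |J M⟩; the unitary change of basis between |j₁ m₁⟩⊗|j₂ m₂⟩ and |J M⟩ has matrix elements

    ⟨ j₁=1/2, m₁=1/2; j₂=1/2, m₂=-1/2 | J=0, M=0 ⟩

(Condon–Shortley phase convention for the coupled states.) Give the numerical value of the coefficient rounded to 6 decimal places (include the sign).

+0.707107  (= +√(1/2))

√[1·1!0!0!/2! · 1!0!0!1!0!0!] = √(1/2)
  +(−1)^0/∏(0,1,0,0,0,0)! = 1  (running 1)
⟨..|..⟩ = √(1/2)·(1) = +0.707107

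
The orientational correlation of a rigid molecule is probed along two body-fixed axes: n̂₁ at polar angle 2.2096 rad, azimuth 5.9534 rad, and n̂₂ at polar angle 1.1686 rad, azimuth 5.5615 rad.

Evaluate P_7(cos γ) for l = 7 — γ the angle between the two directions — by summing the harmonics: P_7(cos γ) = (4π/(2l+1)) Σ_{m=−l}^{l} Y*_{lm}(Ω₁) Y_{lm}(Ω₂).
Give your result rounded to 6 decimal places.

0.109006

Summing Y*_{l m}(θ₁,φ₁)·Y_{l m}(θ₂,φ₂) over m ∈ [−7, 7]; prefactor 4π/(2·7+1) = 0.837758:
  [-7]  conj(Y_{7,-7})(Ω₁) = -0.072284-0.079531i ; Y_{7,-7}(Ω₂) = +0.093013-0.263440i ; Δ = -0.027675+0.011645i
  [-6]  conj(Y_{7,-6})(Ω₁) = +0.118473+0.274145i ; Y_{7,-6}(Ω₂) = -0.165877-0.412572i ; Δ = +0.093453-0.094353i
  [-5]  conj(Y_{7,-5})(Ω₁) = -0.034586-0.441775i ; Y_{7,-5}(Ω₂) = -0.214454-0.108082i ; Δ = -0.040331+0.098478i
  [-4]  conj(Y_{7,-4})(Ω₁) = -0.073383+0.285421i ; Y_{7,-4}(Ω₂) = +0.200929-0.052345i ; Δ = +0.000196+0.061191i
  [-3]  conj(Y_{7,-3})(Ω₁) = -0.075164+0.114365i ; Y_{7,-3}(Ω₂) = +0.181265-0.268246i ; Δ = +0.017053+0.040893i
  [-2]  conj(Y_{7,-2})(Ω₁) = +0.286626-0.222254i ; Y_{7,-2}(Ω₂) = +0.009902+0.077291i ; Δ = +0.020017+0.019953i
  [-1]  conj(Y_{7,-1})(Ω₁) = -0.014135+0.004838i ; Y_{7,-1}(Ω₂) = +0.247406+0.217731i ; Δ = -0.004551-0.001881i
  [+0]  conj(Y_{7,0})(Ω₁) = -0.353199-0.000000i ; Y_{7,0}(Ω₂) = -0.039050+0.000000i ; Δ = +0.013792+0.000000i
  [+1]  conj(Y_{7,1})(Ω₁) = +0.014135+0.004838i ; Y_{7,1}(Ω₂) = -0.247406+0.217731i ; Δ = -0.004551+0.001881i
  [+2]  conj(Y_{7,2})(Ω₁) = +0.286626+0.222254i ; Y_{7,2}(Ω₂) = +0.009902-0.077291i ; Δ = +0.020017-0.019953i
  [+3]  conj(Y_{7,3})(Ω₁) = +0.075164+0.114365i ; Y_{7,3}(Ω₂) = -0.181265-0.268246i ; Δ = +0.017053-0.040893i
  [+4]  conj(Y_{7,4})(Ω₁) = -0.073383-0.285421i ; Y_{7,4}(Ω₂) = +0.200929+0.052345i ; Δ = +0.000196-0.061191i
  [+5]  conj(Y_{7,5})(Ω₁) = +0.034586-0.441775i ; Y_{7,5}(Ω₂) = +0.214454-0.108082i ; Δ = -0.040331-0.098478i
  [+6]  conj(Y_{7,6})(Ω₁) = +0.118473-0.274145i ; Y_{7,6}(Ω₂) = -0.165877+0.412572i ; Δ = +0.093453+0.094353i
  [+7]  conj(Y_{7,7})(Ω₁) = +0.072284-0.079531i ; Y_{7,7}(Ω₂) = -0.093013-0.263440i ; Δ = -0.027675-0.011645i
Total Σ_m = +0.130116+0.000000i. Multiply by 0.837758: +0.109006+0.000000i. P_7(cos γ) = 0.109006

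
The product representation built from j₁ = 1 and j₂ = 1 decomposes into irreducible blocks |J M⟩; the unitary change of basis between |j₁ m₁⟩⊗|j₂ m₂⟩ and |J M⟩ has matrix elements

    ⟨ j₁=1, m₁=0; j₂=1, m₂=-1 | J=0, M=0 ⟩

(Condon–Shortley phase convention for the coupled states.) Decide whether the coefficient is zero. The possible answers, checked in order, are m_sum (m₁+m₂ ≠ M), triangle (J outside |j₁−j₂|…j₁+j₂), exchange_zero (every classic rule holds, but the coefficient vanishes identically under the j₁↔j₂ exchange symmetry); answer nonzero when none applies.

m-sum: m₁+m₂ = 0+(-1) = -1, M = 0  ✗ ⇒ coefficient is 0

m_sum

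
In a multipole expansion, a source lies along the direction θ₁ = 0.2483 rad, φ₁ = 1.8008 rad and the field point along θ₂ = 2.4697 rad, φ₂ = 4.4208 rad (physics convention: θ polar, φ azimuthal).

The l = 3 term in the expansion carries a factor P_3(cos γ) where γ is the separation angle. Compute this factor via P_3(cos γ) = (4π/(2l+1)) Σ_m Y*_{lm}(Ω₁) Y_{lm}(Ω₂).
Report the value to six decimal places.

Summing Y*_{l m}(θ₁,φ₁)·Y_{l m}(θ₂,φ₂) over m ∈ [−3, 3]; prefactor 4π/(2·3+1) = 1.795196:
  m=-3: Y*=+0.003942-0.004776i  Y=+0.077222-0.064521i  product -0.000004-0.000623i
  m=-2: Y*=-0.053612-0.026562i  Y=+0.258692+0.170664i  product -0.009336-0.016021i
  m=-1: Y*=-0.066960+0.285975i  Y=-0.119286+0.397430i  product -0.105668-0.060725i
  m=+0: Y*=+0.614227-0.000000i  Y=-0.018302+0.000000i  product -0.011242+0.000000i
  m=+1: Y*=+0.066960+0.285975i  Y=+0.119286+0.397430i  product -0.105668+0.060725i
  m=+2: Y*=-0.053612+0.026562i  Y=+0.258692-0.170664i  product -0.009336+0.016021i
  m=+3: Y*=-0.003942-0.004776i  Y=-0.077222-0.064521i  product -0.000004+0.000623i
Accumulated sum -0.241256+0.000000i; after 4π/(2l+1) scaling, -0.433102+0.000000i ⇒ P_3 = -0.433102

-0.433102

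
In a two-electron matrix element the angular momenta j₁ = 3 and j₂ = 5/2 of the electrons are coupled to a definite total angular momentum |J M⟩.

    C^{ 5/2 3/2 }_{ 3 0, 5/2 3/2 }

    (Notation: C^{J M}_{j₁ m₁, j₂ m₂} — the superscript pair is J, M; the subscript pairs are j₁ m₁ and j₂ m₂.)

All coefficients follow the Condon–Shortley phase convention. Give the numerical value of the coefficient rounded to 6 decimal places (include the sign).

√[6·3!3!2!/9! · 3!3!4!1!4!1!] = √(864/35)
  +(−1)^2/∏(2,1,1,2,2,0)! = 1/8  (running 1/8)
  +(−1)^3/∏(3,0,0,1,3,1)! = -1/36  (running 7/72)
⟨..|..⟩ = √(864/35)·(7/72) = +0.483046

+√(7/30) ≈ +0.483046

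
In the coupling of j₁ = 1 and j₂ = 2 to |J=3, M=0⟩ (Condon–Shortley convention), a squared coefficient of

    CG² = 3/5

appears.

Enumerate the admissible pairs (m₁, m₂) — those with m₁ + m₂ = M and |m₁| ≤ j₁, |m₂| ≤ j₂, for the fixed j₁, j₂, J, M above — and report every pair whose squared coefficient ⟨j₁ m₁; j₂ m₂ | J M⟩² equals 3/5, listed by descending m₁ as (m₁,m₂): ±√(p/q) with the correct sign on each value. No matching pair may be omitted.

Admissible pairs with m₁+m₂ = M = 0: (-1,1), (0,0), (1,-1)
  (m₁,m₂)=(1,-1): CG² = 1/5, CG = +√(1/5)
  (m₁,m₂)=(0,0): CG² = 3/5, CG = +√(3/5)   ← matches the target
  (m₁,m₂)=(-1,1): CG² = 1/5, CG = +√(1/5)
Pairs with CG² = 3/5: (0,0): +√(3/5)

(0,0): +√(3/5)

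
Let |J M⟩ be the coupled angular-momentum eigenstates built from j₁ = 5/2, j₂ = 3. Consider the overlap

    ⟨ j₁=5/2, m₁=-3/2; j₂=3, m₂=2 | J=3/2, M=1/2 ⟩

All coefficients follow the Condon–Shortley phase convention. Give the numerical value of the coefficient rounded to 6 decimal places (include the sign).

−√(1/21) = -0.218218

triangle: 4!*1!*2!/8! = 48/40320
(j±m)!: 1!*4!*5!*1!*2!*1! = 5760
prefactor² = (2J+1)*Δ*N² = 192/7
  k=3: −1/(3!*1!*1!*2!*0!*0!) = -1/12
  k=4: +1/(4!*0!*0!*1!*1!*1!) = 1/24
Σ = -1/24  ⇒  CG² = 192/7*(-1/24)² = 1/21
CG = −√(1/21) = -0.218218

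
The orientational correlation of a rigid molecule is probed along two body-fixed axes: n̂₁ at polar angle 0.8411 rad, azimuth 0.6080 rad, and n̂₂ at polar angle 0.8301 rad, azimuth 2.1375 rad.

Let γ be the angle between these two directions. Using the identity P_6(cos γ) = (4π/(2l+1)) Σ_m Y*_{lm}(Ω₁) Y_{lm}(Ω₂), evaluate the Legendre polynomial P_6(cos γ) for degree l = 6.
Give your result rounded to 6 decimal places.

0.331982

Expand P_6 via completeness: Σ_{m} conj(Y_{6,m}) at Ω₁ times Y_{6,m} at Ω₂ —
  m=-6: Y*=-0.07245 - 0.04018j  Y=0.07545 - 0.01996j  product -0.00627 - 0.00159j
  m=-5: Y*=-0.25535 + 0.02603j  Y=-0.07496 + 0.23557j  product 0.01301 - 0.06211j
  m=-4: Y*=-0.32488 + 0.27901j  Y=-0.27204 - 0.32559j  product 0.17922 + 0.02988j
  m=-3: Y*=-0.08508 + 0.32879j  Y=0.35197 - 0.04577j  product -0.01490 + 0.11962j
  m=-2: Y*=-0.03029 - 0.08176j  Y=0.02659 - 0.05686j  product -0.00545 - 0.00045j
  m=-1: Y*=-0.30493 - 0.21222j  Y=0.20026 + 0.31471j  product 0.00572 - 0.13846j
  m=+0: Y*=-0.01745 + 0.00000j  Y=-0.04400 + 0.00000j  product 0.00077 + 0.00000j
  m=+1: Y*=0.30493 - 0.21222j  Y=-0.20026 + 0.31471j  product 0.00572 + 0.13846j
  m=+2: Y*=-0.03029 + 0.08176j  Y=0.02659 + 0.05686j  product -0.00545 + 0.00045j
  m=+3: Y*=0.08508 + 0.32879j  Y=-0.35197 - 0.04577j  product -0.01490 - 0.11962j
  m=+4: Y*=-0.32488 - 0.27901j  Y=-0.27204 + 0.32559j  product 0.17922 - 0.02988j
  m=+5: Y*=0.25535 + 0.02603j  Y=0.07496 + 0.23557j  product 0.01301 + 0.06211j
  m=+6: Y*=-0.07245 + 0.04018j  Y=0.07545 + 0.01996j  product -0.00627 + 0.00159j
Accumulated sum 0.34344 + 0.00000j; after 4π/(2l+1) scaling, 0.33198 + 0.00000j ⇒ P_6 = 0.331982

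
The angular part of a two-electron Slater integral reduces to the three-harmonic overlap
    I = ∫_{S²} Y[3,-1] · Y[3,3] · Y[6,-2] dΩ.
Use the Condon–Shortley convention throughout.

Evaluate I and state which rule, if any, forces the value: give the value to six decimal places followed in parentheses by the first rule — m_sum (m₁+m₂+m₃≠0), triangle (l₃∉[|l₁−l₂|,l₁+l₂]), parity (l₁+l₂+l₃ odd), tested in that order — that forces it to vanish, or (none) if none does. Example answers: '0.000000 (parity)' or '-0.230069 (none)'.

Rules hold: Σm=0, L=12 even, 0≤6≤6.
N = 7·7·13 = 637
Δ = 0!·6!·6!/13! = 1/12012
Racah Σ t=0..0: t=0:+1/1296 = 1/1296
⇒ 3j(3 3 6; 0 0 0)² = 100/3003, sgn +1
Racah Σ t=0..0: t=0:+1/34560 = 1/34560
⇒ 3j(3 3 6; -1 3 -2)² = 1/429, sgn +1
4πI² = N·(3j₀)²·(3jₘ)² = 700/14157
I = +1·√(0.0494455/4π) = 0.06272757
No selection rule forces the value: the integral is nonzero (none).

0.062728 (none)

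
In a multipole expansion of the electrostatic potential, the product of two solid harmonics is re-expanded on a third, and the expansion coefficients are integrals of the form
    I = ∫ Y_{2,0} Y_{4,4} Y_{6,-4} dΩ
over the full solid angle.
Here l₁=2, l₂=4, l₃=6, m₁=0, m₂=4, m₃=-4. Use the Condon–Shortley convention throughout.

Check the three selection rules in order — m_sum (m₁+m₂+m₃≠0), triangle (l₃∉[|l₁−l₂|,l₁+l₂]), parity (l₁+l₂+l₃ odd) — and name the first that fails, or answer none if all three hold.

m₁+m₂+m₃ = 0 + 4 − 4 = 0  ✓
triangle: |2−4|=2 ≤ l₃=6 ≤ 2+4=6  ✓
parity: l₁+l₂+l₃ = 12 is even  ✓

none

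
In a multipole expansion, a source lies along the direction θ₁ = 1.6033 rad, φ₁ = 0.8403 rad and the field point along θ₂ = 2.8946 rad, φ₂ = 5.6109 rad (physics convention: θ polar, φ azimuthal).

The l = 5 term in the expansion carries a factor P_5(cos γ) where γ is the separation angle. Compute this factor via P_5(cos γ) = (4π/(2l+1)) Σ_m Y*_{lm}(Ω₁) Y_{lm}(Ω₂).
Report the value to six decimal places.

0.084905

Summing Y*_{l m}(θ₁,φ₁)·Y_{l m}(θ₂,φ₂) over m ∈ [−5, 5]; prefactor 4π/(2·5+1) = 1.142397:
  m=-5: Y*=-0.22634 - 0.40380j  Y=-0.00040 - 0.00009j  product 0.00005 + 0.00018j
  m=-4: Y*=0.04645 + 0.01037j  Y=0.00457 - 0.00222j  product 0.00024 - 0.00006j
  m=-3: Y*=0.27830 - 0.19897j  Y=-0.01628 + 0.03403j  product 0.00224 + 0.01271j
  m=-2: Y*=-0.00601 + 0.05451j  Y=-0.04012 - 0.17429j  product 0.00974 - 0.00114j
  m=-1: Y*=0.21044 + 0.23491j  Y=0.39219 + 0.31217j  product 0.00920 + 0.15782j
  m=+0: Y*=-0.05673 + 0.00000j  Y=-0.55314 + 0.00000j  product 0.03138 + 0.00000j
  m=+1: Y*=-0.21044 + 0.23491j  Y=-0.39219 + 0.31217j  product 0.00920 - 0.15782j
  m=+2: Y*=-0.00601 - 0.05451j  Y=-0.04012 + 0.17429j  product 0.00974 + 0.00114j
  m=+3: Y*=-0.27830 - 0.19897j  Y=0.01628 + 0.03403j  product 0.00224 - 0.01271j
  m=+4: Y*=0.04645 - 0.01037j  Y=0.00457 + 0.00222j  product 0.00024 + 0.00006j
  m=+5: Y*=0.22634 - 0.40380j  Y=0.00040 - 0.00009j  product 0.00005 - 0.00018j
Accumulated sum 0.07432 - 0.00000j; after 4π/(2l+1) scaling, 0.08491 - 0.00000j ⇒ P_5 = 0.084905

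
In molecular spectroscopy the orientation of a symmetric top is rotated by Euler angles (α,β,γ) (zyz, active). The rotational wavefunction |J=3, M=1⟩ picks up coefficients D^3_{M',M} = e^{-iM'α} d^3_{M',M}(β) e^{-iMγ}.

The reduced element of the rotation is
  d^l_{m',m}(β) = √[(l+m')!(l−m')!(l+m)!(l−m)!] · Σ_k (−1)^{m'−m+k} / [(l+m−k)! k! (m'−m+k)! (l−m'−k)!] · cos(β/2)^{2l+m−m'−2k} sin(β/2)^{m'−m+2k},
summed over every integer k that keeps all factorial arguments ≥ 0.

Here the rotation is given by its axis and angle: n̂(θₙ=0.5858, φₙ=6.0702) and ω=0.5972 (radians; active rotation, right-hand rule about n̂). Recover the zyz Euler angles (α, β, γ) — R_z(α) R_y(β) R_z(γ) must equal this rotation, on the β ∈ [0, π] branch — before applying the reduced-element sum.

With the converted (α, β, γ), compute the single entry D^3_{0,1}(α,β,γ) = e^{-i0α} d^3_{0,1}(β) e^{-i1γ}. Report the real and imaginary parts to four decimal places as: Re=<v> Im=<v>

Axis–angle → zyz. n̂ = (sinθₙcosφₙ, sinθₙsinφₙ, cosθₙ) = (+0.540374, -0.116864, +0.833270), ω = 0.5972.
R = I cosω + sinω [n̂]ₓ + (1−cosω) n̂n̂ᵀ gives
  R = [+0.877455, -0.479503, +0.012221; +0.457642, +0.829277, -0.320723; +0.143653, +0.287013, +0.947094]
β = atan2(√(R₁₃²+R₂₃²), R₃₃) = 0.326739; α = atan2(R₂₃, R₁₃) mod 2π = 4.750475; γ = atan2(R₃₂, −R₃₁) mod 2π = 2.034853
First d^3_{0,1}(β=0.3267), then the phase factors e^{-i(0)α} and e^{-i(1)γ}:
Half-angle: c=0.986685, s=0.162644. N=√(6·6·24·2)=41.569219
k: max(0,(1)−(0))=1 … min(3+(1),3−(0))=3
  k=1: (−1)^0·41.5692/(12)·0.9867^5·0.1626^1 = +0.526890
  k=2: (−1)^1·41.5692/(4)·0.9867^3·0.1626^3 = -0.042949
  k=3: (−1)^2·41.5692/(12)·0.9867^1·0.1626^5 = +0.000389
d^3_{0,1}(0.3267) = +0.526890 -0.042949 +0.000389 = +0.484329
D = (+1.000000+0.000000i)·(+0.484329)·(-0.447579-0.894244i) = -0.216776-0.433109i

Re=-0.2168 Im=-0.4331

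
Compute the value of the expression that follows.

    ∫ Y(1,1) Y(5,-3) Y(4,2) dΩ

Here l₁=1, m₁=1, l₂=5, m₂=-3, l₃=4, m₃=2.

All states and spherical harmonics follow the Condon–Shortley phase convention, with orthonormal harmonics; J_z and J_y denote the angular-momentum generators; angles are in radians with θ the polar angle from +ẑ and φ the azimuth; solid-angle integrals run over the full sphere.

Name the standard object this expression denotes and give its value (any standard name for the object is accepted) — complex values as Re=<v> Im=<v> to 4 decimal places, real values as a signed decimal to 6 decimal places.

Gaunt coefficient, -0.259847

This is a Gaunt coefficient — the integral of a triple product of spherical harmonics over the sphere.
Checks pass: Σm=0; 10 even; l₃=4∈[4,6].
(2·1+1)(2·5+1)(2·4+1) = 297
Δ: 2! 0! 8! / 11! → 1/495
sum: t=1:−1/576 = -1/576
3j²(1 5 4; 0 0 0) = Δ·Π!·Σ² = 5/99  (sign -1)
sum: t=0:+1/2880 = 1/2880
3j²(1 5 4; 1 -3 2) = Δ·Π!·Σ² = 28/495  (sign +1)
combine: 4πI² = 297·5/99·28/495 = 28/33
take √, sign -1: I = -0.25984664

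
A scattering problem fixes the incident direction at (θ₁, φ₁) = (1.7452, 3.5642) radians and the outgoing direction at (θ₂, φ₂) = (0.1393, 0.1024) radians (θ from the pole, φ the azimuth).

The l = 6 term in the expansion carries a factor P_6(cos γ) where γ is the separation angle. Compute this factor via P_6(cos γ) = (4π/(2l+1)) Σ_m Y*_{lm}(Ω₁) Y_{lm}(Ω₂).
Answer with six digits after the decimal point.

Expand P_6 via completeness: Σ_{m} conj(Y_{6,m}) at Ω₁ times Y_{6,m} at Ω₂ —
  m=-6: (-0.36228 + 0.25102j) × (0.00000 - 0.00000j) = -0.00000 + 0.00000j  (running Σ = -0.00000 + 0.00000j)
  m=-5: (-0.13883 + 0.23042j) × (0.00007 - 0.00004j) = -0.00000 + 0.00002j  (running Σ = -0.00000 + 0.00002j)
  m=-4: (0.02679 - 0.22286j) × (0.00119 - 0.00052j) = -0.00008 - 0.00028j  (running Σ = -0.00008 - 0.00025j)
  m=-3: (-0.08597 - 0.27501j) × (0.01282 - 0.00407j) = -0.00222 - 0.00318j  (running Σ = -0.00230 - 0.00343j)
  m=-2: (0.10228 + 0.11531j) × (0.09275 - 0.01927j) = 0.01171 + 0.00873j  (running Σ = 0.00940 + 0.00529j)
  m=-1: (0.26496 + 0.11915j) × (0.41240 - 0.04238j) = 0.11432 + 0.03791j  (running Σ = 0.12372 + 0.04321j)
  m=0: (-0.13462 + 0.00000j) × (0.82004 + 0.00000j) = -0.11040 + 0.00000j  (running Σ = 0.01333 + 0.04321j)
  m=1: (-0.26496 + 0.11915j) × (-0.41240 - 0.04238j) = 0.11432 - 0.03791j  (running Σ = 0.12764 + 0.00529j)
  m=2: (0.10228 - 0.11531j) × (0.09275 + 0.01927j) = 0.01171 - 0.00873j  (running Σ = 0.13935 - 0.00343j)
  m=3: (0.08597 - 0.27501j) × (-0.01282 - 0.00407j) = -0.00222 + 0.00318j  (running Σ = 0.13713 - 0.00025j)
  m=4: (0.02679 + 0.22286j) × (0.00119 + 0.00052j) = -0.00008 + 0.00028j  (running Σ = 0.13705 + 0.00002j)
  m=5: (0.13883 + 0.23042j) × (-0.00007 - 0.00004j) = -0.00000 - 0.00002j  (running Σ = 0.13705 + 0.00000j)
  m=6: (-0.36228 - 0.25102j) × (0.00000 + 0.00000j) = -0.00000 - 0.00000j  (running Σ = 0.13705 - 0.00000j)
Total Σ_m = 0.13705 - 0.00000j. Multiply by 0.966644: 0.13248 - 0.00000j. P_6(cos γ) = 0.132476

0.132476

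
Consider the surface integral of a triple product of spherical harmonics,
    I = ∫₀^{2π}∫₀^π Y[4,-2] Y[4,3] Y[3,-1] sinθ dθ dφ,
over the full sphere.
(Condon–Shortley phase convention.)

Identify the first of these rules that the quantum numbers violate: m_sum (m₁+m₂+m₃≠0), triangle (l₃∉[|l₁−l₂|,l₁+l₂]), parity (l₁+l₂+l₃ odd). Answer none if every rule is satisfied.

Σmᵢ = 0  ✓
l₃∈[|l₁−l₂|,l₁+l₂]=[0,8], have l₃=3  ✓
Σlᵢ = 11 ⇒ odd  ✗

parity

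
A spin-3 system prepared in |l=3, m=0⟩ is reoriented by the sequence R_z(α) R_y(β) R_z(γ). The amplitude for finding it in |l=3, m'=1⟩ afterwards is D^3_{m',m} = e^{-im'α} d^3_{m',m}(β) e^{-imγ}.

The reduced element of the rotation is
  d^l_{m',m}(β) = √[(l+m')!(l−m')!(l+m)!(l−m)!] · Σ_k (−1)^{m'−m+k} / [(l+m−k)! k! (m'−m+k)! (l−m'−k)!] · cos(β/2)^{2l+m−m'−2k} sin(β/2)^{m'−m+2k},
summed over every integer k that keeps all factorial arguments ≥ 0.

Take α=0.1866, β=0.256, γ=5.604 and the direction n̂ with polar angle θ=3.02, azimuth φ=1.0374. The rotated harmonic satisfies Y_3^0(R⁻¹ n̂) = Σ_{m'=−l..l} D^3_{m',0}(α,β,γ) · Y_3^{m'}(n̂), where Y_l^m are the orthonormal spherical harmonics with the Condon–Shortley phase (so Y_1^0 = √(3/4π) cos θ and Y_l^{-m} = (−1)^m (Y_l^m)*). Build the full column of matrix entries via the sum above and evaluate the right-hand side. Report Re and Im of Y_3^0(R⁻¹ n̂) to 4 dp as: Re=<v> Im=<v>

Re=-0.4975 Im=0.0000

Need the full column D^3_{m',0} for m'=−3..3 at α=0.1866, β=0.2560, γ=5.6040.
cos(β/2)=0.991819, sin(β/2)=0.127651
d^3_{-3,0}: single k=3 term ⇒ +0.009076;  D = +0.007690+0.004819i
d^3_{-2,0}: k∈[2..3] ⇒ +0.086365 -0.001431 = +0.084934;  D = +0.079088+0.030967i
d^3_{-1,0}: k∈[1..3] ⇒ +0.424401 -0.021090 +0.000116 = +0.403427;  D = +0.396424+0.074843i
d^3_{0,0}: k∈[0..3] ⇒ +0.951908 -0.141912 +0.002351 -0.000004 = +0.812342;  D = +0.812342+0.000000i
d^3_{1,0}: k∈[0..2] ⇒ -0.424401 +0.021090 -0.000116 = -0.403427;  D = -0.396424+0.074843i
d^3_{2,0}: k∈[0..1] ⇒ +0.086365 -0.001431 = +0.084934;  D = +0.079088-0.030967i
d^3_{3,0}: single k=0 term ⇒ -0.009076;  D = -0.007690+0.004819i
Y_3^{m'}(θ=3.02,φ=1.0374) and Σ D·Y over m':
  (+0.0077+0.0048i)·(-0.0007-0.0000i)  (+0.0791+0.0310i)·(+0.0072+0.0131i)  (+0.3964+0.0748i)·(+0.0783-0.1325i)  (+0.8123+0.0000i)·(-0.7136+0.0000i)  (-0.3964+0.0748i)·(-0.0783-0.1325i)  (+0.0791-0.0310i)·(+0.0072-0.0131i)  (-0.0077+0.0048i)·(+0.0007-0.0000i)
Y_3^0(R⁻¹ n̂) = -0.497477+0.000000i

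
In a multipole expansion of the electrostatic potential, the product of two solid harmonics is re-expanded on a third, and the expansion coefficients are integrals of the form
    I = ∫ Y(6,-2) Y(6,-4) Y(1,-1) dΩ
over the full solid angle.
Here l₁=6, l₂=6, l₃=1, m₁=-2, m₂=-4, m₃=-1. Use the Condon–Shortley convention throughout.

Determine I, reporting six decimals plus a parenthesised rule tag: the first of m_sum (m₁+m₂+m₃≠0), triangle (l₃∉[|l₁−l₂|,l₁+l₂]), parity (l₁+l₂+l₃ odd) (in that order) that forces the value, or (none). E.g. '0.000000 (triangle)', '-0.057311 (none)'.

0.000000 (m_sum)

Σmᵢ = -7 ≠ 0, so the φ-integral vanishes; I = 0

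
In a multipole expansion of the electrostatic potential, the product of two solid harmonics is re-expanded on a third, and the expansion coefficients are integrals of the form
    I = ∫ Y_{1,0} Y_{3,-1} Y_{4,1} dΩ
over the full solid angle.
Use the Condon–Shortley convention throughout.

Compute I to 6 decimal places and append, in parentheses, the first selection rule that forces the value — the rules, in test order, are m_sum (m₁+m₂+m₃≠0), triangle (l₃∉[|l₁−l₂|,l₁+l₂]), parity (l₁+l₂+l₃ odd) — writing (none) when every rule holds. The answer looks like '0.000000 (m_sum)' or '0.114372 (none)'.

Checks pass: Σm=0; 8 even; l₃=4∈[2,4].
(2·1+1)(2·3+1)(2·4+1) = 189
Δ: 0! 2! 6! / 9! → 1/252
sum: t=0:+1/36 = 1/36
3j²(1 3 4; 0 0 0) = Δ·Π!·Σ² = 4/63  (sign +1)
sum: t=0:+1/48 = 1/48
3j²(1 3 4; 0 -1 1) = Δ·Π!·Σ² = 5/84  (sign -1)
combine: 4πI² = 189·4/63·5/84 = 5/7
take √, sign -1: I = -0.23841361
No selection rule forces the value: the integral is nonzero (none).

-0.238414 (none)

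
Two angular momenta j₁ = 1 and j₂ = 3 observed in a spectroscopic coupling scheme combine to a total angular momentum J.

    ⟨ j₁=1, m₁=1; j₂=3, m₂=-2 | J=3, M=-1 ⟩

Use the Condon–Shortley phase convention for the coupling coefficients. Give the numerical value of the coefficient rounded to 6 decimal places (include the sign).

triangle: 1!*1!*5!/8! = 120/40320
(j±m)!: 2!*0!*1!*5!*2!*4! = 11520
prefactor² = (2J+1)*Δ*N² = 240
  k=0: +1/(0!*1!*0!*1!*1!*4!) = 1/24
Σ = 1/24  ⇒  CG² = 240*(1/24)² = 5/12
CG = +√(5/12) = +0.645497

+0.645497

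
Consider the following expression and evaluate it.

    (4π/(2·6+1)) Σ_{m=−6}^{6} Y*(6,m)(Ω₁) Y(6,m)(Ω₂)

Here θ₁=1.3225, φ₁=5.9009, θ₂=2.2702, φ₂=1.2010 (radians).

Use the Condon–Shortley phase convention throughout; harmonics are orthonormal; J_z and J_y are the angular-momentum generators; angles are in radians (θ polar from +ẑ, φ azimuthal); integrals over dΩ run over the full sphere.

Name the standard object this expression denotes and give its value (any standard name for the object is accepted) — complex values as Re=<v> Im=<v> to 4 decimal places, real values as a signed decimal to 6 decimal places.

This sum is the spherical-harmonic addition theorem: it equals the Legendre polynomial P_l(cos γ) of the angle γ between the two directions.
Summing Y*_{l m}(θ₁,φ₁)·Y_{l m}(θ₂,φ₂) over m ∈ [−6, 6]; prefactor 4π/(2·6+1) = 0.966644:
  m=-6: Y*=-0.265117-0.300505i  Y=+0.058546-0.077337i  product -0.038762+0.002910i
  m=-5: Y*=-0.117578-0.331725i  Y=-0.271808-0.077626i  product +0.006208+0.099292i
  m=-4: Y*=-0.004403+0.105637i  Y=+0.039829+0.433541i  product -0.045973+0.002299i
  m=-3: Y*=-0.140083+0.310394i  Y=+0.262261-0.130397i  product +0.003736+0.099670i
  m=-2: Y*=+0.007347-0.007047i  Y=+0.111576+0.101795i  product +0.001537-0.000038i
  m=-1: Y*=+0.301259-0.121126i  Y=+0.129470-0.334004i  product -0.001453-0.116304i
  m=+0: Y*=+0.015469-0.000000i  Y=+0.054393+0.000000i  product +0.000841+0.000000i
  m=+1: Y*=-0.301259-0.121126i  Y=-0.129470-0.334004i  product -0.001453+0.116304i
  m=+2: Y*=+0.007347+0.007047i  Y=+0.111576-0.101795i  product +0.001537+0.000038i
  m=+3: Y*=+0.140083+0.310394i  Y=-0.262261-0.130397i  product +0.003736-0.099670i
  m=+4: Y*=-0.004403-0.105637i  Y=+0.039829-0.433541i  product -0.045973-0.002299i
  m=+5: Y*=+0.117578-0.331725i  Y=+0.271808-0.077626i  product +0.006208-0.099292i
  m=+6: Y*=-0.265117+0.300505i  Y=+0.058546+0.077337i  product -0.038762-0.002910i
Σ over m = -0.148570+0.000000i; ×(4π/13) → -0.143615+0.000000i. Real part: -0.143615

Legendre polynomial (addition theorem), -0.143615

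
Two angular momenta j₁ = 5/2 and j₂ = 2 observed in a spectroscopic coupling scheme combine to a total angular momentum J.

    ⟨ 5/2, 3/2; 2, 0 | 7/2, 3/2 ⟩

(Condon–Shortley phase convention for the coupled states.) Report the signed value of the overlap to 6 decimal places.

triangle: 1!·4!·3!/9! = 144/362880
(j±m)!: 4!·1!·2!·2!·5!·2! = 23040
prefactor² = (2J+1)·Δ·N² = 512/7
  k=0: +1/(0!·1!·1!·2!·3!·1!) = 1/12
  k=1: −1/(1!·0!·0!·1!·4!·2!) = -1/48
Σ = 1/16  ⇒  CG² = 512/7·(1/16)² = 2/7
CG = +√(2/7) = +0.534522

+0.534522  (= +√(2/7))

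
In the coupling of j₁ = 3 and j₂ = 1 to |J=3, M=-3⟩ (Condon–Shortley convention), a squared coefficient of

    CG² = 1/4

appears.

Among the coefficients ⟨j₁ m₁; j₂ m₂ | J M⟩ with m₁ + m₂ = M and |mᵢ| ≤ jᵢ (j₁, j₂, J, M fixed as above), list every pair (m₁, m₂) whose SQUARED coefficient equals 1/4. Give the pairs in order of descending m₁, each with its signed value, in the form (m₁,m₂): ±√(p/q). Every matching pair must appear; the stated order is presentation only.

Admissible pairs with m₁+m₂ = M = -3: (-3,0), (-2,-1)
  (m₁,m₂)=(-2,-1): CG² = 1/4, CG = +√(1/4)   ← matches the target
  (m₁,m₂)=(-3,0): CG² = 3/4, CG = −√(3/4)
Pairs with CG² = 1/4: (-2,-1): +√(1/4)

(-2,-1): +√(1/4)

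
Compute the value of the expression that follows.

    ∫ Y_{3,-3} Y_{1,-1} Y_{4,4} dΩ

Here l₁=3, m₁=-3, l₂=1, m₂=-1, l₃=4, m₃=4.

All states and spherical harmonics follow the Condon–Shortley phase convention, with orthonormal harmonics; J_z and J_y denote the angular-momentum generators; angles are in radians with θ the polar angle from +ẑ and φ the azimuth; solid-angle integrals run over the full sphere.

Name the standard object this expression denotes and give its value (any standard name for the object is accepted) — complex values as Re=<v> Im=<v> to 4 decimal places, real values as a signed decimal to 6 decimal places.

This is a Gaunt coefficient — the integral of a triple product of spherical harmonics over the sphere.
m-sum 0 ✓  L=8 even ✓  2≤4≤4 ✓
Π(2lᵢ+1) = 7×3×9 = 189
triangle coeff Δ(3,1,4) = 1/252
Σ_t [0,0]: t=0:+1/36 = 1/36
(3j)²=4/63 [(3 1 4; 0 0 0)], sign=+1
Σ_t [0,0]: t=0:+1/1440 = 1/1440
(3j)²=1/9 [(3 1 4; -3 -1 4)], sign=+1
⇒ 4πI² = 4/3
I = (+1)√(4/3/(4π)) = 0.32573501

Gaunt coefficient, +0.325735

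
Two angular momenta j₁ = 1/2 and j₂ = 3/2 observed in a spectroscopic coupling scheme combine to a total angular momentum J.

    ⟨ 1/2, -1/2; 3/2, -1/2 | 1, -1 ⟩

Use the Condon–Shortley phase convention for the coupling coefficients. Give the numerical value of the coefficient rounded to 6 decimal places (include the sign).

-0.500000  (= −√(1/4))

√[3·1!0!2!/4! · 0!1!1!2!0!2!] = √(1)
  +(−1)^1/∏(1,0,0,0,0,2)! = -1/2  (running -1/2)
⟨..|..⟩ = √(1)·(-1/2) = -0.500000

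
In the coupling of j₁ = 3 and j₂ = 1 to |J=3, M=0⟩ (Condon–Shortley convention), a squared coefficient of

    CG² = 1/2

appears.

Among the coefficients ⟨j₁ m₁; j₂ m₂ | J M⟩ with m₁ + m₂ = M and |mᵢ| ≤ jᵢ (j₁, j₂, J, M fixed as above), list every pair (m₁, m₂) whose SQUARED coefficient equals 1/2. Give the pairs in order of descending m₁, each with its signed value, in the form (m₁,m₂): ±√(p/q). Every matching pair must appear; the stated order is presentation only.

(1,-1): +√(1/2); (-1,1): −√(1/2)

Admissible pairs with m₁+m₂ = M = 0: (-1,1), (0,0), (1,-1)
  (m₁,m₂)=(1,-1): CG² = 1/2, CG = +√(1/2)   ← matches the target
  (m₁,m₂)=(0,0): CG² = 0/1, CG = 0
  (m₁,m₂)=(-1,1): CG² = 1/2, CG = −√(1/2)   ← matches the target
Pairs with CG² = 1/2: (1,-1): +√(1/2); (-1,1): −√(1/2)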